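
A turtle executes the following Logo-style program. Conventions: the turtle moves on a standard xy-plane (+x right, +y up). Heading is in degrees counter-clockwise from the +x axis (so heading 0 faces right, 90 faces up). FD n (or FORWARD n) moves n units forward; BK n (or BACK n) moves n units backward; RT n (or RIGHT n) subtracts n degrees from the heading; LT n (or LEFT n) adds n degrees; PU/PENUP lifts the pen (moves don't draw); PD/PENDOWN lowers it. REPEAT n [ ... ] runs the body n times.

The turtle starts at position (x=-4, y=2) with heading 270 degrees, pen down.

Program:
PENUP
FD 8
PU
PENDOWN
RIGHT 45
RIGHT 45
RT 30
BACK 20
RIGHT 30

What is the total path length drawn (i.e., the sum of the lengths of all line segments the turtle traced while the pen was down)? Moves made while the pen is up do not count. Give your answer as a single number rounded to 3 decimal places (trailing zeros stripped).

Executing turtle program step by step:
Start: pos=(-4,2), heading=270, pen down
PU: pen up
FD 8: (-4,2) -> (-4,-6) [heading=270, move]
PU: pen up
PD: pen down
RT 45: heading 270 -> 225
RT 45: heading 225 -> 180
RT 30: heading 180 -> 150
BK 20: (-4,-6) -> (13.321,-16) [heading=150, draw]
RT 30: heading 150 -> 120
Final: pos=(13.321,-16), heading=120, 1 segment(s) drawn

Segment lengths:
  seg 1: (-4,-6) -> (13.321,-16), length = 20
Total = 20

Answer: 20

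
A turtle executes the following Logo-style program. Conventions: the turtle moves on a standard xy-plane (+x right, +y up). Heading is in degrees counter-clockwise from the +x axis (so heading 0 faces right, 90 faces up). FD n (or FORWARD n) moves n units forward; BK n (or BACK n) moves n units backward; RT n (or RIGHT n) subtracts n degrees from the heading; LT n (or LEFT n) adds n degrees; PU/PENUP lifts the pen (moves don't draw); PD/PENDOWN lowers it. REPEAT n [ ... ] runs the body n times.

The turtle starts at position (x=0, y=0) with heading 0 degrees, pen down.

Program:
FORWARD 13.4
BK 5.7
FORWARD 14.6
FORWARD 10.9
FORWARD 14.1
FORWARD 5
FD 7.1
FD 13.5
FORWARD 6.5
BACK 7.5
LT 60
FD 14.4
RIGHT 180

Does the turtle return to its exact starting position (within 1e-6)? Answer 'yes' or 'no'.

Answer: no

Derivation:
Executing turtle program step by step:
Start: pos=(0,0), heading=0, pen down
FD 13.4: (0,0) -> (13.4,0) [heading=0, draw]
BK 5.7: (13.4,0) -> (7.7,0) [heading=0, draw]
FD 14.6: (7.7,0) -> (22.3,0) [heading=0, draw]
FD 10.9: (22.3,0) -> (33.2,0) [heading=0, draw]
FD 14.1: (33.2,0) -> (47.3,0) [heading=0, draw]
FD 5: (47.3,0) -> (52.3,0) [heading=0, draw]
FD 7.1: (52.3,0) -> (59.4,0) [heading=0, draw]
FD 13.5: (59.4,0) -> (72.9,0) [heading=0, draw]
FD 6.5: (72.9,0) -> (79.4,0) [heading=0, draw]
BK 7.5: (79.4,0) -> (71.9,0) [heading=0, draw]
LT 60: heading 0 -> 60
FD 14.4: (71.9,0) -> (79.1,12.471) [heading=60, draw]
RT 180: heading 60 -> 240
Final: pos=(79.1,12.471), heading=240, 11 segment(s) drawn

Start position: (0, 0)
Final position: (79.1, 12.471)
Distance = 80.077; >= 1e-6 -> NOT closed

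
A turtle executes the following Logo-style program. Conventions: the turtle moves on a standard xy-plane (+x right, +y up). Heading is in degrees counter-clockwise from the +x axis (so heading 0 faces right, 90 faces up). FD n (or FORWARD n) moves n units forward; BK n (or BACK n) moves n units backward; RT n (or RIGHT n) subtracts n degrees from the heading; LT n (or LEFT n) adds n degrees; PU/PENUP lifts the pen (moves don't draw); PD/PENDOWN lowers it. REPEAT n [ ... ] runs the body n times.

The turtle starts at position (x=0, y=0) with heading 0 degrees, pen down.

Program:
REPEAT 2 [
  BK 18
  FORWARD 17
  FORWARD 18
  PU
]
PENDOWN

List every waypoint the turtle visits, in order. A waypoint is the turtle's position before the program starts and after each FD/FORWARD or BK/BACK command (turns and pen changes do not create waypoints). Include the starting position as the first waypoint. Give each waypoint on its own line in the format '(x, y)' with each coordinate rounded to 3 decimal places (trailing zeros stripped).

Executing turtle program step by step:
Start: pos=(0,0), heading=0, pen down
REPEAT 2 [
  -- iteration 1/2 --
  BK 18: (0,0) -> (-18,0) [heading=0, draw]
  FD 17: (-18,0) -> (-1,0) [heading=0, draw]
  FD 18: (-1,0) -> (17,0) [heading=0, draw]
  PU: pen up
  -- iteration 2/2 --
  BK 18: (17,0) -> (-1,0) [heading=0, move]
  FD 17: (-1,0) -> (16,0) [heading=0, move]
  FD 18: (16,0) -> (34,0) [heading=0, move]
  PU: pen up
]
PD: pen down
Final: pos=(34,0), heading=0, 3 segment(s) drawn
Waypoints (7 total):
(0, 0)
(-18, 0)
(-1, 0)
(17, 0)
(-1, 0)
(16, 0)
(34, 0)

Answer: (0, 0)
(-18, 0)
(-1, 0)
(17, 0)
(-1, 0)
(16, 0)
(34, 0)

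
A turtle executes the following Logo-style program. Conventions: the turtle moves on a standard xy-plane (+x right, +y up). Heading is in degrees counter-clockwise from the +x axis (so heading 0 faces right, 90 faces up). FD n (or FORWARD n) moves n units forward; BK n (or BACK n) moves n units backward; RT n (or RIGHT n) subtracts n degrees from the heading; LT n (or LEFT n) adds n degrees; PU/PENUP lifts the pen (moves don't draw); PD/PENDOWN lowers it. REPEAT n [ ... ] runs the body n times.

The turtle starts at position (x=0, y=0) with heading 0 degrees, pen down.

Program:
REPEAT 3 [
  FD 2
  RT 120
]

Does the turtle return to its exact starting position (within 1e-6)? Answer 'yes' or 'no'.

Executing turtle program step by step:
Start: pos=(0,0), heading=0, pen down
REPEAT 3 [
  -- iteration 1/3 --
  FD 2: (0,0) -> (2,0) [heading=0, draw]
  RT 120: heading 0 -> 240
  -- iteration 2/3 --
  FD 2: (2,0) -> (1,-1.732) [heading=240, draw]
  RT 120: heading 240 -> 120
  -- iteration 3/3 --
  FD 2: (1,-1.732) -> (0,0) [heading=120, draw]
  RT 120: heading 120 -> 0
]
Final: pos=(0,0), heading=0, 3 segment(s) drawn

Start position: (0, 0)
Final position: (0, 0)
Distance = 0; < 1e-6 -> CLOSED

Answer: yes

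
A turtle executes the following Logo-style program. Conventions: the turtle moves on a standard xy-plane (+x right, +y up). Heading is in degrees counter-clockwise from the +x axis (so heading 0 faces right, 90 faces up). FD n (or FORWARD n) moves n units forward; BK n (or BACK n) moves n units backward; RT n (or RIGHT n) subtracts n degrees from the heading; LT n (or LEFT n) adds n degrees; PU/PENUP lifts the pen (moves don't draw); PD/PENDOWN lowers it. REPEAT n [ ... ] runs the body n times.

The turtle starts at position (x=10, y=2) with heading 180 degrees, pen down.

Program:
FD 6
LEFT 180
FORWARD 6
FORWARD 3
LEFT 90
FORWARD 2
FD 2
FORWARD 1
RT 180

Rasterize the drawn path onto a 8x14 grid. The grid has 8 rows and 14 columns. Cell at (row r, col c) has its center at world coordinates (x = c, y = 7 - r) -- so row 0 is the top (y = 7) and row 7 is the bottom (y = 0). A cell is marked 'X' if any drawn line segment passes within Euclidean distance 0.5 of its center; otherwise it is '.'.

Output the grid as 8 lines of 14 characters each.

Answer: .............X
.............X
.............X
.............X
.............X
....XXXXXXXXXX
..............
..............

Derivation:
Segment 0: (10,2) -> (4,2)
Segment 1: (4,2) -> (10,2)
Segment 2: (10,2) -> (13,2)
Segment 3: (13,2) -> (13,4)
Segment 4: (13,4) -> (13,6)
Segment 5: (13,6) -> (13,7)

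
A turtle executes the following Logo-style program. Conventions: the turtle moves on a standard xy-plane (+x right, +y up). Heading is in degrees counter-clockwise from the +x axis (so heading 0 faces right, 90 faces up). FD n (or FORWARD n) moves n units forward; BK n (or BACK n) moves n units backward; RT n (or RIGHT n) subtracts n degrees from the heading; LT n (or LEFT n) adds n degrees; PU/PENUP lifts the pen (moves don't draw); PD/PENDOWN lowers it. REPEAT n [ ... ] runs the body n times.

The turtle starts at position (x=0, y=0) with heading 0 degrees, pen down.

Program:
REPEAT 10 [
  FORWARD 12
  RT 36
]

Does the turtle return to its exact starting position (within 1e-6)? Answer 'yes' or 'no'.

Answer: yes

Derivation:
Executing turtle program step by step:
Start: pos=(0,0), heading=0, pen down
REPEAT 10 [
  -- iteration 1/10 --
  FD 12: (0,0) -> (12,0) [heading=0, draw]
  RT 36: heading 0 -> 324
  -- iteration 2/10 --
  FD 12: (12,0) -> (21.708,-7.053) [heading=324, draw]
  RT 36: heading 324 -> 288
  -- iteration 3/10 --
  FD 12: (21.708,-7.053) -> (25.416,-18.466) [heading=288, draw]
  RT 36: heading 288 -> 252
  -- iteration 4/10 --
  FD 12: (25.416,-18.466) -> (21.708,-29.879) [heading=252, draw]
  RT 36: heading 252 -> 216
  -- iteration 5/10 --
  FD 12: (21.708,-29.879) -> (12,-36.932) [heading=216, draw]
  RT 36: heading 216 -> 180
  -- iteration 6/10 --
  FD 12: (12,-36.932) -> (0,-36.932) [heading=180, draw]
  RT 36: heading 180 -> 144
  -- iteration 7/10 --
  FD 12: (0,-36.932) -> (-9.708,-29.879) [heading=144, draw]
  RT 36: heading 144 -> 108
  -- iteration 8/10 --
  FD 12: (-9.708,-29.879) -> (-13.416,-18.466) [heading=108, draw]
  RT 36: heading 108 -> 72
  -- iteration 9/10 --
  FD 12: (-13.416,-18.466) -> (-9.708,-7.053) [heading=72, draw]
  RT 36: heading 72 -> 36
  -- iteration 10/10 --
  FD 12: (-9.708,-7.053) -> (0,0) [heading=36, draw]
  RT 36: heading 36 -> 0
]
Final: pos=(0,0), heading=0, 10 segment(s) drawn

Start position: (0, 0)
Final position: (0, 0)
Distance = 0; < 1e-6 -> CLOSED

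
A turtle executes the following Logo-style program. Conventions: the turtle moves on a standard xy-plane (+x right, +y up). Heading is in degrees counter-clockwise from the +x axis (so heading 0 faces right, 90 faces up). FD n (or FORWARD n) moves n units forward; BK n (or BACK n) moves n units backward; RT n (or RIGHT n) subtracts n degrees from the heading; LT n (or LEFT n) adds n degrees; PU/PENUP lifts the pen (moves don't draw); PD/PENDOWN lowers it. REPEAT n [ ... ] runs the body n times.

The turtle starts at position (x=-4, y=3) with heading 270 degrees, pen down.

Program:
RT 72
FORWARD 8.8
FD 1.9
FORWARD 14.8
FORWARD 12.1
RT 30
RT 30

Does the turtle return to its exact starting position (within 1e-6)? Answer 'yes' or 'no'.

Answer: no

Derivation:
Executing turtle program step by step:
Start: pos=(-4,3), heading=270, pen down
RT 72: heading 270 -> 198
FD 8.8: (-4,3) -> (-12.369,0.281) [heading=198, draw]
FD 1.9: (-12.369,0.281) -> (-14.176,-0.306) [heading=198, draw]
FD 14.8: (-14.176,-0.306) -> (-28.252,-4.88) [heading=198, draw]
FD 12.1: (-28.252,-4.88) -> (-39.76,-8.619) [heading=198, draw]
RT 30: heading 198 -> 168
RT 30: heading 168 -> 138
Final: pos=(-39.76,-8.619), heading=138, 4 segment(s) drawn

Start position: (-4, 3)
Final position: (-39.76, -8.619)
Distance = 37.6; >= 1e-6 -> NOT closed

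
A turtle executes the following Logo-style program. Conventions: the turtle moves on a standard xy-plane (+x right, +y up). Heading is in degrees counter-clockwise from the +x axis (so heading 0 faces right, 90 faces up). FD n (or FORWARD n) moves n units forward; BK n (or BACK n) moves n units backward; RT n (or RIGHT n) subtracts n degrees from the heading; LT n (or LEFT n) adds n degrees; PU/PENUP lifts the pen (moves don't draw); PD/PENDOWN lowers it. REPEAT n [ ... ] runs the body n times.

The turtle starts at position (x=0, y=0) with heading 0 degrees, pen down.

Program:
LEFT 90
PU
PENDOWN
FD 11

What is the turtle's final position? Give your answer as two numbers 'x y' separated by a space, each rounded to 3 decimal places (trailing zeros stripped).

Answer: 0 11

Derivation:
Executing turtle program step by step:
Start: pos=(0,0), heading=0, pen down
LT 90: heading 0 -> 90
PU: pen up
PD: pen down
FD 11: (0,0) -> (0,11) [heading=90, draw]
Final: pos=(0,11), heading=90, 1 segment(s) drawn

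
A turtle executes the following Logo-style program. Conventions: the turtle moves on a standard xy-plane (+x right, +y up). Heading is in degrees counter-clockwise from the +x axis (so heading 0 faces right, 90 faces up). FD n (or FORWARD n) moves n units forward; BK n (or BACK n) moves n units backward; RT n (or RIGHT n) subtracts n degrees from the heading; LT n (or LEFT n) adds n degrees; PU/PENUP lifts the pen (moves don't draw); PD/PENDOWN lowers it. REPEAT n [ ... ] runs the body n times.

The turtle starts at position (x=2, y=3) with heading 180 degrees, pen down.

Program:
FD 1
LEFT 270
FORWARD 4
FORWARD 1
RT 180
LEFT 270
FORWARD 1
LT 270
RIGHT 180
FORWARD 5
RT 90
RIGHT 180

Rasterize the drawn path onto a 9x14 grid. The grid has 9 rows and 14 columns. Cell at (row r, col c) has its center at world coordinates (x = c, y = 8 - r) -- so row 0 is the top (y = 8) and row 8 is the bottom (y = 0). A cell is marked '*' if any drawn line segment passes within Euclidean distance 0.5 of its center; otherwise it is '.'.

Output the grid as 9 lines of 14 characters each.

Answer: **............
**............
**............
**............
**............
***...........
..............
..............
..............

Derivation:
Segment 0: (2,3) -> (1,3)
Segment 1: (1,3) -> (1,7)
Segment 2: (1,7) -> (1,8)
Segment 3: (1,8) -> (0,8)
Segment 4: (0,8) -> (-0,3)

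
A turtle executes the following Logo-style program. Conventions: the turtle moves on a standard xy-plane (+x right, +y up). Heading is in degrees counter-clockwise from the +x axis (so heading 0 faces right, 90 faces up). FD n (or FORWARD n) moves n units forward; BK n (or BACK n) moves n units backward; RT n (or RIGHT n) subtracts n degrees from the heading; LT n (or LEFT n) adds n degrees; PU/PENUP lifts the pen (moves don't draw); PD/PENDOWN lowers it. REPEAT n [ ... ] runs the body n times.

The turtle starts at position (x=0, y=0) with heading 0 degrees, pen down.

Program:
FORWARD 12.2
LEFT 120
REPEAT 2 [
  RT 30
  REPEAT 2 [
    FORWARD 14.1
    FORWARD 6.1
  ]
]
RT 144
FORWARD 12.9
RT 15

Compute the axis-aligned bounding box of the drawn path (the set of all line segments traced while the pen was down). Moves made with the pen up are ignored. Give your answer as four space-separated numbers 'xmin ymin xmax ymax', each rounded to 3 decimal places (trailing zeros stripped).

Executing turtle program step by step:
Start: pos=(0,0), heading=0, pen down
FD 12.2: (0,0) -> (12.2,0) [heading=0, draw]
LT 120: heading 0 -> 120
REPEAT 2 [
  -- iteration 1/2 --
  RT 30: heading 120 -> 90
  REPEAT 2 [
    -- iteration 1/2 --
    FD 14.1: (12.2,0) -> (12.2,14.1) [heading=90, draw]
    FD 6.1: (12.2,14.1) -> (12.2,20.2) [heading=90, draw]
    -- iteration 2/2 --
    FD 14.1: (12.2,20.2) -> (12.2,34.3) [heading=90, draw]
    FD 6.1: (12.2,34.3) -> (12.2,40.4) [heading=90, draw]
  ]
  -- iteration 2/2 --
  RT 30: heading 90 -> 60
  REPEAT 2 [
    -- iteration 1/2 --
    FD 14.1: (12.2,40.4) -> (19.25,52.611) [heading=60, draw]
    FD 6.1: (19.25,52.611) -> (22.3,57.894) [heading=60, draw]
    -- iteration 2/2 --
    FD 14.1: (22.3,57.894) -> (29.35,70.105) [heading=60, draw]
    FD 6.1: (29.35,70.105) -> (32.4,75.387) [heading=60, draw]
  ]
]
RT 144: heading 60 -> 276
FD 12.9: (32.4,75.387) -> (33.748,62.558) [heading=276, draw]
RT 15: heading 276 -> 261
Final: pos=(33.748,62.558), heading=261, 10 segment(s) drawn

Segment endpoints: x in {0, 12.2, 19.25, 22.3, 29.35, 32.4, 33.748}, y in {0, 14.1, 20.2, 34.3, 40.4, 52.611, 57.894, 62.558, 70.105, 75.387}
xmin=0, ymin=0, xmax=33.748, ymax=75.387

Answer: 0 0 33.748 75.387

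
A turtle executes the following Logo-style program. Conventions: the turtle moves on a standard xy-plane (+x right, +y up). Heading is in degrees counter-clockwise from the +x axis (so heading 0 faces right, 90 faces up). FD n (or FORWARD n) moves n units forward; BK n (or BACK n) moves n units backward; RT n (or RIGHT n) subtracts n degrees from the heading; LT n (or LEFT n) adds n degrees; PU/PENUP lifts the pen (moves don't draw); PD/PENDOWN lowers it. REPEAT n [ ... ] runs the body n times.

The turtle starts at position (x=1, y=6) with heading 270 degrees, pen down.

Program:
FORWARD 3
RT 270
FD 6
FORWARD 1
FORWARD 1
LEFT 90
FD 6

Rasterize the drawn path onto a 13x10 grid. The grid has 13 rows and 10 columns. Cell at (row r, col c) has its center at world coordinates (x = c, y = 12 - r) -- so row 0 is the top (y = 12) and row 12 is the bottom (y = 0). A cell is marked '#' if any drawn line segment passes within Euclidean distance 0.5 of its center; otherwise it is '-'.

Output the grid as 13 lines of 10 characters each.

Answer: ----------
----------
----------
---------#
---------#
---------#
-#-------#
-#-------#
-#-------#
-#########
----------
----------
----------

Derivation:
Segment 0: (1,6) -> (1,3)
Segment 1: (1,3) -> (7,3)
Segment 2: (7,3) -> (8,3)
Segment 3: (8,3) -> (9,3)
Segment 4: (9,3) -> (9,9)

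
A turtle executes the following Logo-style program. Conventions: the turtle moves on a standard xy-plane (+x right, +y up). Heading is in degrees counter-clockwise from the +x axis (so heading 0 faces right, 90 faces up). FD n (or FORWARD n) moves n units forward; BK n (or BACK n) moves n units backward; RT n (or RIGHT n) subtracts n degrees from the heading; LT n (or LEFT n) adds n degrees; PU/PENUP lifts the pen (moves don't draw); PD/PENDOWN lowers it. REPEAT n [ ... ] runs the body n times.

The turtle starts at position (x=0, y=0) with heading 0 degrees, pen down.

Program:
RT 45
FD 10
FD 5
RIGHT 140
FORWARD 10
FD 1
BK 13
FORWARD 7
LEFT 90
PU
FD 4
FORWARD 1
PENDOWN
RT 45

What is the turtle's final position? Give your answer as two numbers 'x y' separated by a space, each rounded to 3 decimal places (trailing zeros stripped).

Executing turtle program step by step:
Start: pos=(0,0), heading=0, pen down
RT 45: heading 0 -> 315
FD 10: (0,0) -> (7.071,-7.071) [heading=315, draw]
FD 5: (7.071,-7.071) -> (10.607,-10.607) [heading=315, draw]
RT 140: heading 315 -> 175
FD 10: (10.607,-10.607) -> (0.645,-9.735) [heading=175, draw]
FD 1: (0.645,-9.735) -> (-0.352,-9.648) [heading=175, draw]
BK 13: (-0.352,-9.648) -> (12.599,-10.781) [heading=175, draw]
FD 7: (12.599,-10.781) -> (5.626,-10.171) [heading=175, draw]
LT 90: heading 175 -> 265
PU: pen up
FD 4: (5.626,-10.171) -> (5.277,-14.156) [heading=265, move]
FD 1: (5.277,-14.156) -> (5.19,-15.152) [heading=265, move]
PD: pen down
RT 45: heading 265 -> 220
Final: pos=(5.19,-15.152), heading=220, 6 segment(s) drawn

Answer: 5.19 -15.152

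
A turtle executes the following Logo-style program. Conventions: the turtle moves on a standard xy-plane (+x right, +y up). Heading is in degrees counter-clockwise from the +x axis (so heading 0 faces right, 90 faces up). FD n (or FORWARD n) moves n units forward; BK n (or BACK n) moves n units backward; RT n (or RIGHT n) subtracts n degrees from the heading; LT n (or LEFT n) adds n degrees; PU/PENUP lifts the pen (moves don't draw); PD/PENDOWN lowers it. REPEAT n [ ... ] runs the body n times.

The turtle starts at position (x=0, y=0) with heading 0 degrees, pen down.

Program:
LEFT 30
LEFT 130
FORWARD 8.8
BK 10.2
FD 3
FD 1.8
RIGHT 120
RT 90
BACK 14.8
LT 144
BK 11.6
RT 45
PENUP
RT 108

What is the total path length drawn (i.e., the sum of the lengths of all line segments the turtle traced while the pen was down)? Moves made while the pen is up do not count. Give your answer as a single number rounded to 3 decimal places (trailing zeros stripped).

Executing turtle program step by step:
Start: pos=(0,0), heading=0, pen down
LT 30: heading 0 -> 30
LT 130: heading 30 -> 160
FD 8.8: (0,0) -> (-8.269,3.01) [heading=160, draw]
BK 10.2: (-8.269,3.01) -> (1.316,-0.479) [heading=160, draw]
FD 3: (1.316,-0.479) -> (-1.504,0.547) [heading=160, draw]
FD 1.8: (-1.504,0.547) -> (-3.195,1.163) [heading=160, draw]
RT 120: heading 160 -> 40
RT 90: heading 40 -> 310
BK 14.8: (-3.195,1.163) -> (-12.708,12.5) [heading=310, draw]
LT 144: heading 310 -> 94
BK 11.6: (-12.708,12.5) -> (-11.899,0.929) [heading=94, draw]
RT 45: heading 94 -> 49
PU: pen up
RT 108: heading 49 -> 301
Final: pos=(-11.899,0.929), heading=301, 6 segment(s) drawn

Segment lengths:
  seg 1: (0,0) -> (-8.269,3.01), length = 8.8
  seg 2: (-8.269,3.01) -> (1.316,-0.479), length = 10.2
  seg 3: (1.316,-0.479) -> (-1.504,0.547), length = 3
  seg 4: (-1.504,0.547) -> (-3.195,1.163), length = 1.8
  seg 5: (-3.195,1.163) -> (-12.708,12.5), length = 14.8
  seg 6: (-12.708,12.5) -> (-11.899,0.929), length = 11.6
Total = 50.2

Answer: 50.2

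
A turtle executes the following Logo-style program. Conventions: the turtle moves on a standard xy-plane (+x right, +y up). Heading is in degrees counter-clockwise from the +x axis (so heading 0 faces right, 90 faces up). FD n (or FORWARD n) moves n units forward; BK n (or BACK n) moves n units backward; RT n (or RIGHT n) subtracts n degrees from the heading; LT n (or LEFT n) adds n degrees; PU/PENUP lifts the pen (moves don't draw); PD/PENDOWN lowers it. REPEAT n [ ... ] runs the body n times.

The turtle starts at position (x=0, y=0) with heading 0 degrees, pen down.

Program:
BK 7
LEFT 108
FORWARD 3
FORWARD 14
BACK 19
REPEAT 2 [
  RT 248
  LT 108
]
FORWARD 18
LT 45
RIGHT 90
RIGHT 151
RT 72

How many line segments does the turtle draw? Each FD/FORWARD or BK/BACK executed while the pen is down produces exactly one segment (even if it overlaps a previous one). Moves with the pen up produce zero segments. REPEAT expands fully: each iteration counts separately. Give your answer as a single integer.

Answer: 5

Derivation:
Executing turtle program step by step:
Start: pos=(0,0), heading=0, pen down
BK 7: (0,0) -> (-7,0) [heading=0, draw]
LT 108: heading 0 -> 108
FD 3: (-7,0) -> (-7.927,2.853) [heading=108, draw]
FD 14: (-7.927,2.853) -> (-12.253,16.168) [heading=108, draw]
BK 19: (-12.253,16.168) -> (-6.382,-1.902) [heading=108, draw]
REPEAT 2 [
  -- iteration 1/2 --
  RT 248: heading 108 -> 220
  LT 108: heading 220 -> 328
  -- iteration 2/2 --
  RT 248: heading 328 -> 80
  LT 108: heading 80 -> 188
]
FD 18: (-6.382,-1.902) -> (-24.207,-4.407) [heading=188, draw]
LT 45: heading 188 -> 233
RT 90: heading 233 -> 143
RT 151: heading 143 -> 352
RT 72: heading 352 -> 280
Final: pos=(-24.207,-4.407), heading=280, 5 segment(s) drawn
Segments drawn: 5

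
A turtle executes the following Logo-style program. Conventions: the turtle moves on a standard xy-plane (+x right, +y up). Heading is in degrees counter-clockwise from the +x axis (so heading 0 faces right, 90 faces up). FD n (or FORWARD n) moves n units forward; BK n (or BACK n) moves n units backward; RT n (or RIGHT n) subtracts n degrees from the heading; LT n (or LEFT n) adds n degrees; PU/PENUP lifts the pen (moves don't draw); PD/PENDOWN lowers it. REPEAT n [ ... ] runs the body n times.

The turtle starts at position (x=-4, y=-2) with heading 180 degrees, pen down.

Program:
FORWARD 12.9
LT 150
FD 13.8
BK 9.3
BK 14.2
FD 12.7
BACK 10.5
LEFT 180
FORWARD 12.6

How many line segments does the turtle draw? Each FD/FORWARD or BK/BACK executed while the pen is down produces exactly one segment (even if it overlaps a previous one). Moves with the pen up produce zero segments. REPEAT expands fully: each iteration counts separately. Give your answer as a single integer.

Answer: 7

Derivation:
Executing turtle program step by step:
Start: pos=(-4,-2), heading=180, pen down
FD 12.9: (-4,-2) -> (-16.9,-2) [heading=180, draw]
LT 150: heading 180 -> 330
FD 13.8: (-16.9,-2) -> (-4.949,-8.9) [heading=330, draw]
BK 9.3: (-4.949,-8.9) -> (-13.003,-4.25) [heading=330, draw]
BK 14.2: (-13.003,-4.25) -> (-25.3,2.85) [heading=330, draw]
FD 12.7: (-25.3,2.85) -> (-14.302,-3.5) [heading=330, draw]
BK 10.5: (-14.302,-3.5) -> (-23.395,1.75) [heading=330, draw]
LT 180: heading 330 -> 150
FD 12.6: (-23.395,1.75) -> (-34.307,8.05) [heading=150, draw]
Final: pos=(-34.307,8.05), heading=150, 7 segment(s) drawn
Segments drawn: 7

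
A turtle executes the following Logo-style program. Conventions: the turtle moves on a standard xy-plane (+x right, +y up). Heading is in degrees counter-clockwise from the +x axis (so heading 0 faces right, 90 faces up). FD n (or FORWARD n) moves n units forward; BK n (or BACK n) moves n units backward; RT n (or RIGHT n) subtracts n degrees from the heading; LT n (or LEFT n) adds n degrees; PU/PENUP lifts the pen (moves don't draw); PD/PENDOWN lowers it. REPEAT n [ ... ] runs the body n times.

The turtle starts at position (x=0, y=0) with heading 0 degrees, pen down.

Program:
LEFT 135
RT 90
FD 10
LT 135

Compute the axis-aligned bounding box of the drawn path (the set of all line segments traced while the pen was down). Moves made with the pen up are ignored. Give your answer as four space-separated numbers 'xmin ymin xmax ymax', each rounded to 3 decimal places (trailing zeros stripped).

Executing turtle program step by step:
Start: pos=(0,0), heading=0, pen down
LT 135: heading 0 -> 135
RT 90: heading 135 -> 45
FD 10: (0,0) -> (7.071,7.071) [heading=45, draw]
LT 135: heading 45 -> 180
Final: pos=(7.071,7.071), heading=180, 1 segment(s) drawn

Segment endpoints: x in {0, 7.071}, y in {0, 7.071}
xmin=0, ymin=0, xmax=7.071, ymax=7.071

Answer: 0 0 7.071 7.071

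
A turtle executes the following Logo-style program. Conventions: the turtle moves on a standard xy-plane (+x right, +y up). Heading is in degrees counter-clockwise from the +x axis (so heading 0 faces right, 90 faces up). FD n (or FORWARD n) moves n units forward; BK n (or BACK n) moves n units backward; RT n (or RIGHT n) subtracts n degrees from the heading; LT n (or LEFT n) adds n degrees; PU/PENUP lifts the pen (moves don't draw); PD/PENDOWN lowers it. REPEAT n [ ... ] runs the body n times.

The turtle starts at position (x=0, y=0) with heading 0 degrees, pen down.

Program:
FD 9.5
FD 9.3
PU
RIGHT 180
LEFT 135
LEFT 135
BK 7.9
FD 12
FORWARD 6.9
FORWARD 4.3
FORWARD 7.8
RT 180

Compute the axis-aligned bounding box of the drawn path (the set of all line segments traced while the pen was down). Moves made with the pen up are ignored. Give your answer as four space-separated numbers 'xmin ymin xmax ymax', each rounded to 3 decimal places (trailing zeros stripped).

Executing turtle program step by step:
Start: pos=(0,0), heading=0, pen down
FD 9.5: (0,0) -> (9.5,0) [heading=0, draw]
FD 9.3: (9.5,0) -> (18.8,0) [heading=0, draw]
PU: pen up
RT 180: heading 0 -> 180
LT 135: heading 180 -> 315
LT 135: heading 315 -> 90
BK 7.9: (18.8,0) -> (18.8,-7.9) [heading=90, move]
FD 12: (18.8,-7.9) -> (18.8,4.1) [heading=90, move]
FD 6.9: (18.8,4.1) -> (18.8,11) [heading=90, move]
FD 4.3: (18.8,11) -> (18.8,15.3) [heading=90, move]
FD 7.8: (18.8,15.3) -> (18.8,23.1) [heading=90, move]
RT 180: heading 90 -> 270
Final: pos=(18.8,23.1), heading=270, 2 segment(s) drawn

Segment endpoints: x in {0, 9.5, 18.8}, y in {0}
xmin=0, ymin=0, xmax=18.8, ymax=0

Answer: 0 0 18.8 0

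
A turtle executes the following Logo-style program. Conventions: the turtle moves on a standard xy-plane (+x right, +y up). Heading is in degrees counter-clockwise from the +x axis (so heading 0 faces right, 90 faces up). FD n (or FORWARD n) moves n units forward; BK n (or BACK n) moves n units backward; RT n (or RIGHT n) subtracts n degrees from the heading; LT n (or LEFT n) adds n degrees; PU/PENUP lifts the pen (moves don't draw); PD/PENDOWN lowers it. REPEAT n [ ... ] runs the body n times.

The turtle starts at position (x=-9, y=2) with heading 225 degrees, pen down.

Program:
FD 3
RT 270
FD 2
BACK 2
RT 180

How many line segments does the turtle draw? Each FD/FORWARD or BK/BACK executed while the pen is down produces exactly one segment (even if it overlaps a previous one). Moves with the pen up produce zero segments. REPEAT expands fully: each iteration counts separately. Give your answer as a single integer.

Executing turtle program step by step:
Start: pos=(-9,2), heading=225, pen down
FD 3: (-9,2) -> (-11.121,-0.121) [heading=225, draw]
RT 270: heading 225 -> 315
FD 2: (-11.121,-0.121) -> (-9.707,-1.536) [heading=315, draw]
BK 2: (-9.707,-1.536) -> (-11.121,-0.121) [heading=315, draw]
RT 180: heading 315 -> 135
Final: pos=(-11.121,-0.121), heading=135, 3 segment(s) drawn
Segments drawn: 3

Answer: 3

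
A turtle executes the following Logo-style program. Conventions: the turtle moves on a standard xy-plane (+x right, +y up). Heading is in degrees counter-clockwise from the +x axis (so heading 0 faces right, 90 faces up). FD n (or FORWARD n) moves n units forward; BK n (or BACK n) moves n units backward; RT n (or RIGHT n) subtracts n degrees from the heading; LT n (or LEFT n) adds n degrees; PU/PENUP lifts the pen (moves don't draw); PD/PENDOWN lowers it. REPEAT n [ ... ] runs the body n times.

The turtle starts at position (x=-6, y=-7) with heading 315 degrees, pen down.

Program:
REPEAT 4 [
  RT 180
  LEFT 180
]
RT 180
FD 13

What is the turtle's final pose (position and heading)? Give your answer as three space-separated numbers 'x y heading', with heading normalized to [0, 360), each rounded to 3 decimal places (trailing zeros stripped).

Answer: -15.192 2.192 135

Derivation:
Executing turtle program step by step:
Start: pos=(-6,-7), heading=315, pen down
REPEAT 4 [
  -- iteration 1/4 --
  RT 180: heading 315 -> 135
  LT 180: heading 135 -> 315
  -- iteration 2/4 --
  RT 180: heading 315 -> 135
  LT 180: heading 135 -> 315
  -- iteration 3/4 --
  RT 180: heading 315 -> 135
  LT 180: heading 135 -> 315
  -- iteration 4/4 --
  RT 180: heading 315 -> 135
  LT 180: heading 135 -> 315
]
RT 180: heading 315 -> 135
FD 13: (-6,-7) -> (-15.192,2.192) [heading=135, draw]
Final: pos=(-15.192,2.192), heading=135, 1 segment(s) drawn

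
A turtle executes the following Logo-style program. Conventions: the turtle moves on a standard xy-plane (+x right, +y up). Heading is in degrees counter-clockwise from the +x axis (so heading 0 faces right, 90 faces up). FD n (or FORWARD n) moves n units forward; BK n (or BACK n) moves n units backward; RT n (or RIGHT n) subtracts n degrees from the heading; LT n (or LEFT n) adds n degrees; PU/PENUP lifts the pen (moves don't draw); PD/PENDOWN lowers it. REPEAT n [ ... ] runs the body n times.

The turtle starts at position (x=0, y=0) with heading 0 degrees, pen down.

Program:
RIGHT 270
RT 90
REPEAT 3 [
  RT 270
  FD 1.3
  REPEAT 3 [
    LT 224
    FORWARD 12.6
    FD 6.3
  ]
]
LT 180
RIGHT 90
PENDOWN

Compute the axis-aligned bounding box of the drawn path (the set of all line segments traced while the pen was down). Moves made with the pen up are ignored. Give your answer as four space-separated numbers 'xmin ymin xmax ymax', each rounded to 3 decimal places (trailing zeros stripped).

Executing turtle program step by step:
Start: pos=(0,0), heading=0, pen down
RT 270: heading 0 -> 90
RT 90: heading 90 -> 0
REPEAT 3 [
  -- iteration 1/3 --
  RT 270: heading 0 -> 90
  FD 1.3: (0,0) -> (0,1.3) [heading=90, draw]
  REPEAT 3 [
    -- iteration 1/3 --
    LT 224: heading 90 -> 314
    FD 12.6: (0,1.3) -> (8.753,-7.764) [heading=314, draw]
    FD 6.3: (8.753,-7.764) -> (13.129,-12.296) [heading=314, draw]
    -- iteration 2/3 --
    LT 224: heading 314 -> 178
    FD 12.6: (13.129,-12.296) -> (0.537,-11.856) [heading=178, draw]
    FD 6.3: (0.537,-11.856) -> (-5.759,-11.636) [heading=178, draw]
    -- iteration 3/3 --
    LT 224: heading 178 -> 42
    FD 12.6: (-5.759,-11.636) -> (3.604,-3.205) [heading=42, draw]
    FD 6.3: (3.604,-3.205) -> (8.286,1.011) [heading=42, draw]
  ]
  -- iteration 2/3 --
  RT 270: heading 42 -> 132
  FD 1.3: (8.286,1.011) -> (7.416,1.977) [heading=132, draw]
  REPEAT 3 [
    -- iteration 1/3 --
    LT 224: heading 132 -> 356
    FD 12.6: (7.416,1.977) -> (19.985,1.098) [heading=356, draw]
    FD 6.3: (19.985,1.098) -> (26.27,0.658) [heading=356, draw]
    -- iteration 2/3 --
    LT 224: heading 356 -> 220
    FD 12.6: (26.27,0.658) -> (16.618,-7.441) [heading=220, draw]
    FD 6.3: (16.618,-7.441) -> (11.792,-11.49) [heading=220, draw]
    -- iteration 3/3 --
    LT 224: heading 220 -> 84
    FD 12.6: (11.792,-11.49) -> (13.109,1.041) [heading=84, draw]
    FD 6.3: (13.109,1.041) -> (13.767,7.306) [heading=84, draw]
  ]
  -- iteration 3/3 --
  RT 270: heading 84 -> 174
  FD 1.3: (13.767,7.306) -> (12.475,7.442) [heading=174, draw]
  REPEAT 3 [
    -- iteration 1/3 --
    LT 224: heading 174 -> 38
    FD 12.6: (12.475,7.442) -> (22.403,15.199) [heading=38, draw]
    FD 6.3: (22.403,15.199) -> (27.368,19.078) [heading=38, draw]
    -- iteration 2/3 --
    LT 224: heading 38 -> 262
    FD 12.6: (27.368,19.078) -> (25.614,6.601) [heading=262, draw]
    FD 6.3: (25.614,6.601) -> (24.738,0.362) [heading=262, draw]
    -- iteration 3/3 --
    LT 224: heading 262 -> 126
    FD 12.6: (24.738,0.362) -> (17.331,10.556) [heading=126, draw]
    FD 6.3: (17.331,10.556) -> (13.628,15.652) [heading=126, draw]
  ]
]
LT 180: heading 126 -> 306
RT 90: heading 306 -> 216
PD: pen down
Final: pos=(13.628,15.652), heading=216, 21 segment(s) drawn

Segment endpoints: x in {-5.759, 0, 0, 0.537, 3.604, 7.416, 8.286, 8.753, 11.792, 12.475, 13.109, 13.129, 13.628, 13.767, 16.618, 17.331, 19.985, 22.403, 24.738, 25.614, 26.27, 27.368}, y in {-12.296, -11.856, -11.636, -11.49, -7.764, -7.441, -3.205, 0, 0.362, 0.658, 1.011, 1.041, 1.098, 1.3, 1.977, 6.601, 7.306, 7.442, 10.556, 15.199, 15.652, 19.078}
xmin=-5.759, ymin=-12.296, xmax=27.368, ymax=19.078

Answer: -5.759 -12.296 27.368 19.078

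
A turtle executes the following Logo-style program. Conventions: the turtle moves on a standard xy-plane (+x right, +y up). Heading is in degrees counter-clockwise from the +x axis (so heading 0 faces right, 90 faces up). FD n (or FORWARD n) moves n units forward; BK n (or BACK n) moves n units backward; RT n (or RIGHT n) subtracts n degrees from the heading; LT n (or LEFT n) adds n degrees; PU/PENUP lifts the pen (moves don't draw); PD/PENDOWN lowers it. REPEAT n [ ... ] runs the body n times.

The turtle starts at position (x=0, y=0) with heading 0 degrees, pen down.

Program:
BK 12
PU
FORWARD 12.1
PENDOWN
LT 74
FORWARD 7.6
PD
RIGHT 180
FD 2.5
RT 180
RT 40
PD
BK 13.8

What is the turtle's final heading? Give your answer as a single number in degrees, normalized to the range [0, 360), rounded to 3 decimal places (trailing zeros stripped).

Answer: 34

Derivation:
Executing turtle program step by step:
Start: pos=(0,0), heading=0, pen down
BK 12: (0,0) -> (-12,0) [heading=0, draw]
PU: pen up
FD 12.1: (-12,0) -> (0.1,0) [heading=0, move]
PD: pen down
LT 74: heading 0 -> 74
FD 7.6: (0.1,0) -> (2.195,7.306) [heading=74, draw]
PD: pen down
RT 180: heading 74 -> 254
FD 2.5: (2.195,7.306) -> (1.506,4.902) [heading=254, draw]
RT 180: heading 254 -> 74
RT 40: heading 74 -> 34
PD: pen down
BK 13.8: (1.506,4.902) -> (-9.935,-2.814) [heading=34, draw]
Final: pos=(-9.935,-2.814), heading=34, 4 segment(s) drawn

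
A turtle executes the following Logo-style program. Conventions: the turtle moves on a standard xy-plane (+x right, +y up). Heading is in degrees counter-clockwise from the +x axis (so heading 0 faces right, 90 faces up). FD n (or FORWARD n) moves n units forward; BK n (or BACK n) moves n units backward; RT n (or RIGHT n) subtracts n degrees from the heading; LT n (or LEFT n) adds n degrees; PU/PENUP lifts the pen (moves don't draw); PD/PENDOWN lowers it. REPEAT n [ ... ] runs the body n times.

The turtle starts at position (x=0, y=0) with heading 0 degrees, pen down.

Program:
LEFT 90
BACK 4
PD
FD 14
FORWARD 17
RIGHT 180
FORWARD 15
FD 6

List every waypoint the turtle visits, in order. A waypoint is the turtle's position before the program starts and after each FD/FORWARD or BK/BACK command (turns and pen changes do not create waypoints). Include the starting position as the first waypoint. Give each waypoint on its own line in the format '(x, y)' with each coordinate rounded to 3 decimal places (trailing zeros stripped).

Executing turtle program step by step:
Start: pos=(0,0), heading=0, pen down
LT 90: heading 0 -> 90
BK 4: (0,0) -> (0,-4) [heading=90, draw]
PD: pen down
FD 14: (0,-4) -> (0,10) [heading=90, draw]
FD 17: (0,10) -> (0,27) [heading=90, draw]
RT 180: heading 90 -> 270
FD 15: (0,27) -> (0,12) [heading=270, draw]
FD 6: (0,12) -> (0,6) [heading=270, draw]
Final: pos=(0,6), heading=270, 5 segment(s) drawn
Waypoints (6 total):
(0, 0)
(0, -4)
(0, 10)
(0, 27)
(0, 12)
(0, 6)

Answer: (0, 0)
(0, -4)
(0, 10)
(0, 27)
(0, 12)
(0, 6)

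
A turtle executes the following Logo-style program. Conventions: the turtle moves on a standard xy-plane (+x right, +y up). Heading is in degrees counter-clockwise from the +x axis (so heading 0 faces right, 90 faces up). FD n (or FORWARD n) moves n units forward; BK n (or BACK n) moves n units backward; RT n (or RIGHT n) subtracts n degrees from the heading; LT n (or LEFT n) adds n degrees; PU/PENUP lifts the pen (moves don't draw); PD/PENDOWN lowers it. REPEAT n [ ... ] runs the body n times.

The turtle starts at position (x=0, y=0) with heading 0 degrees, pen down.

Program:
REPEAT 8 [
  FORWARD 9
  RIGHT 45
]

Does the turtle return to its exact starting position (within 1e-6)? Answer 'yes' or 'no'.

Executing turtle program step by step:
Start: pos=(0,0), heading=0, pen down
REPEAT 8 [
  -- iteration 1/8 --
  FD 9: (0,0) -> (9,0) [heading=0, draw]
  RT 45: heading 0 -> 315
  -- iteration 2/8 --
  FD 9: (9,0) -> (15.364,-6.364) [heading=315, draw]
  RT 45: heading 315 -> 270
  -- iteration 3/8 --
  FD 9: (15.364,-6.364) -> (15.364,-15.364) [heading=270, draw]
  RT 45: heading 270 -> 225
  -- iteration 4/8 --
  FD 9: (15.364,-15.364) -> (9,-21.728) [heading=225, draw]
  RT 45: heading 225 -> 180
  -- iteration 5/8 --
  FD 9: (9,-21.728) -> (0,-21.728) [heading=180, draw]
  RT 45: heading 180 -> 135
  -- iteration 6/8 --
  FD 9: (0,-21.728) -> (-6.364,-15.364) [heading=135, draw]
  RT 45: heading 135 -> 90
  -- iteration 7/8 --
  FD 9: (-6.364,-15.364) -> (-6.364,-6.364) [heading=90, draw]
  RT 45: heading 90 -> 45
  -- iteration 8/8 --
  FD 9: (-6.364,-6.364) -> (0,0) [heading=45, draw]
  RT 45: heading 45 -> 0
]
Final: pos=(0,0), heading=0, 8 segment(s) drawn

Start position: (0, 0)
Final position: (0, 0)
Distance = 0; < 1e-6 -> CLOSED

Answer: yes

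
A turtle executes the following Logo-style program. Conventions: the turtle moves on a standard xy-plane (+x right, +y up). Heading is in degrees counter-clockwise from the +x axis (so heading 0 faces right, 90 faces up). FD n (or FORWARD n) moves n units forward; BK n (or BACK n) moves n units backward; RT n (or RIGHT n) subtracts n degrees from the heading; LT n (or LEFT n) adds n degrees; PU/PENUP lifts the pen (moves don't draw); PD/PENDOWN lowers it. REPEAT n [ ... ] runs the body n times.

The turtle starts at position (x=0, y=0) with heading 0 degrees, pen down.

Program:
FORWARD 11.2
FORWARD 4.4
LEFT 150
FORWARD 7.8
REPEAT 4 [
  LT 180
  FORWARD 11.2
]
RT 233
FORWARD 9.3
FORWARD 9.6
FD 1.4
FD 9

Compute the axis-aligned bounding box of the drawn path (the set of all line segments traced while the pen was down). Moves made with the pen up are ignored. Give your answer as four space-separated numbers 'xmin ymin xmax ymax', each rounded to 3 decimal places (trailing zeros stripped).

Answer: 0 -25.182 18.544 3.9

Derivation:
Executing turtle program step by step:
Start: pos=(0,0), heading=0, pen down
FD 11.2: (0,0) -> (11.2,0) [heading=0, draw]
FD 4.4: (11.2,0) -> (15.6,0) [heading=0, draw]
LT 150: heading 0 -> 150
FD 7.8: (15.6,0) -> (8.845,3.9) [heading=150, draw]
REPEAT 4 [
  -- iteration 1/4 --
  LT 180: heading 150 -> 330
  FD 11.2: (8.845,3.9) -> (18.544,-1.7) [heading=330, draw]
  -- iteration 2/4 --
  LT 180: heading 330 -> 150
  FD 11.2: (18.544,-1.7) -> (8.845,3.9) [heading=150, draw]
  -- iteration 3/4 --
  LT 180: heading 150 -> 330
  FD 11.2: (8.845,3.9) -> (18.544,-1.7) [heading=330, draw]
  -- iteration 4/4 --
  LT 180: heading 330 -> 150
  FD 11.2: (18.544,-1.7) -> (8.845,3.9) [heading=150, draw]
]
RT 233: heading 150 -> 277
FD 9.3: (8.845,3.9) -> (9.978,-5.331) [heading=277, draw]
FD 9.6: (9.978,-5.331) -> (11.148,-14.859) [heading=277, draw]
FD 1.4: (11.148,-14.859) -> (11.319,-16.249) [heading=277, draw]
FD 9: (11.319,-16.249) -> (12.416,-25.182) [heading=277, draw]
Final: pos=(12.416,-25.182), heading=277, 11 segment(s) drawn

Segment endpoints: x in {0, 8.845, 8.845, 8.845, 9.978, 11.148, 11.2, 11.319, 12.416, 15.6, 18.544}, y in {-25.182, -16.249, -14.859, -5.331, -1.7, -1.7, 0, 3.9, 3.9, 3.9}
xmin=0, ymin=-25.182, xmax=18.544, ymax=3.9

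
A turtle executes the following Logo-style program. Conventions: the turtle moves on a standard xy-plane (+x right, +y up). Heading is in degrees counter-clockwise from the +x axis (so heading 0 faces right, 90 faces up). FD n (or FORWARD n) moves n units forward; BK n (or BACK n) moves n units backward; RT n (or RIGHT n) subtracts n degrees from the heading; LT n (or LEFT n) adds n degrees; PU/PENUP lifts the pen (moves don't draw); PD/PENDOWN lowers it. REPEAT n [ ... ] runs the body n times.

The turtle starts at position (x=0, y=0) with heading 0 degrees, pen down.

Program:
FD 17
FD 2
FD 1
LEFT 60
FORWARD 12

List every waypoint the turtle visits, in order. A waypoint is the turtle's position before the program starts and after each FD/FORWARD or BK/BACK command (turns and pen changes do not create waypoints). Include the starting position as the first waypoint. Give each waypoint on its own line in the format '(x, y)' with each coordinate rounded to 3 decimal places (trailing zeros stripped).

Answer: (0, 0)
(17, 0)
(19, 0)
(20, 0)
(26, 10.392)

Derivation:
Executing turtle program step by step:
Start: pos=(0,0), heading=0, pen down
FD 17: (0,0) -> (17,0) [heading=0, draw]
FD 2: (17,0) -> (19,0) [heading=0, draw]
FD 1: (19,0) -> (20,0) [heading=0, draw]
LT 60: heading 0 -> 60
FD 12: (20,0) -> (26,10.392) [heading=60, draw]
Final: pos=(26,10.392), heading=60, 4 segment(s) drawn
Waypoints (5 total):
(0, 0)
(17, 0)
(19, 0)
(20, 0)
(26, 10.392)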